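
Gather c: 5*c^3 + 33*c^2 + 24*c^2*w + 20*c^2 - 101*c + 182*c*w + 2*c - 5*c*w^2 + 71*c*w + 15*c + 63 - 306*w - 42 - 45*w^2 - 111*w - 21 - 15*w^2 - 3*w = 5*c^3 + c^2*(24*w + 53) + c*(-5*w^2 + 253*w - 84) - 60*w^2 - 420*w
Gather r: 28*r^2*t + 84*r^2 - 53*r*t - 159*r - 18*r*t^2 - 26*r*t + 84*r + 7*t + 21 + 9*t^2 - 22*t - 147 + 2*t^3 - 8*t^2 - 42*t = r^2*(28*t + 84) + r*(-18*t^2 - 79*t - 75) + 2*t^3 + t^2 - 57*t - 126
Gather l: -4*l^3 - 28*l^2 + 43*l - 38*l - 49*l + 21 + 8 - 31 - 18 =-4*l^3 - 28*l^2 - 44*l - 20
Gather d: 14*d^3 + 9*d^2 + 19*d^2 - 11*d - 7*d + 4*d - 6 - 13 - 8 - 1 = 14*d^3 + 28*d^2 - 14*d - 28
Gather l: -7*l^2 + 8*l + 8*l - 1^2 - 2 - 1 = -7*l^2 + 16*l - 4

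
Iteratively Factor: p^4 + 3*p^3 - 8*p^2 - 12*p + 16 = (p + 4)*(p^3 - p^2 - 4*p + 4) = (p - 1)*(p + 4)*(p^2 - 4) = (p - 2)*(p - 1)*(p + 4)*(p + 2)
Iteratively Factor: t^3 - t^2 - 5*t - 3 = (t + 1)*(t^2 - 2*t - 3) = (t + 1)^2*(t - 3)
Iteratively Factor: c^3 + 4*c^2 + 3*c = (c)*(c^2 + 4*c + 3) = c*(c + 3)*(c + 1)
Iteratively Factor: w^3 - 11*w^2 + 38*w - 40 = (w - 4)*(w^2 - 7*w + 10) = (w - 5)*(w - 4)*(w - 2)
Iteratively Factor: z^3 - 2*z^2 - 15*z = (z + 3)*(z^2 - 5*z) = z*(z + 3)*(z - 5)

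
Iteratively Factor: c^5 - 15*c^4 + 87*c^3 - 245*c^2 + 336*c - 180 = (c - 3)*(c^4 - 12*c^3 + 51*c^2 - 92*c + 60) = (c - 3)*(c - 2)*(c^3 - 10*c^2 + 31*c - 30) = (c - 3)^2*(c - 2)*(c^2 - 7*c + 10) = (c - 3)^2*(c - 2)^2*(c - 5)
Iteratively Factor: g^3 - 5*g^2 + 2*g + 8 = (g + 1)*(g^2 - 6*g + 8) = (g - 4)*(g + 1)*(g - 2)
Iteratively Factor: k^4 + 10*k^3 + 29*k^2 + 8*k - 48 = (k - 1)*(k^3 + 11*k^2 + 40*k + 48) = (k - 1)*(k + 4)*(k^2 + 7*k + 12) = (k - 1)*(k + 4)^2*(k + 3)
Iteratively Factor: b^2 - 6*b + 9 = (b - 3)*(b - 3)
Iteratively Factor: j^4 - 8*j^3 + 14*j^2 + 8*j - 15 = (j - 1)*(j^3 - 7*j^2 + 7*j + 15) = (j - 1)*(j + 1)*(j^2 - 8*j + 15) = (j - 3)*(j - 1)*(j + 1)*(j - 5)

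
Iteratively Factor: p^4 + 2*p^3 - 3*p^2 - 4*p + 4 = (p - 1)*(p^3 + 3*p^2 - 4) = (p - 1)*(p + 2)*(p^2 + p - 2) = (p - 1)*(p + 2)^2*(p - 1)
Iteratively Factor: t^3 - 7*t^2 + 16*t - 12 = (t - 2)*(t^2 - 5*t + 6) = (t - 2)^2*(t - 3)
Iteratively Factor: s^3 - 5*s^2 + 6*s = (s - 3)*(s^2 - 2*s) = s*(s - 3)*(s - 2)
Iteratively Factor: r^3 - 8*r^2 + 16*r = (r - 4)*(r^2 - 4*r) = r*(r - 4)*(r - 4)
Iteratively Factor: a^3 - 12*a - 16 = (a + 2)*(a^2 - 2*a - 8) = (a + 2)^2*(a - 4)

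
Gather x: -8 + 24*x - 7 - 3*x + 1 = 21*x - 14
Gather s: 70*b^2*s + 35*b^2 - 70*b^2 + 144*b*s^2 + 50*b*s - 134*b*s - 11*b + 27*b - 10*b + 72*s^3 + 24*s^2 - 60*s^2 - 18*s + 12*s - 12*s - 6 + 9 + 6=-35*b^2 + 6*b + 72*s^3 + s^2*(144*b - 36) + s*(70*b^2 - 84*b - 18) + 9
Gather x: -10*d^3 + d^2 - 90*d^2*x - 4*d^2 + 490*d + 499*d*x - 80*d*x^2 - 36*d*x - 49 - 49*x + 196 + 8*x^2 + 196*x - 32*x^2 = -10*d^3 - 3*d^2 + 490*d + x^2*(-80*d - 24) + x*(-90*d^2 + 463*d + 147) + 147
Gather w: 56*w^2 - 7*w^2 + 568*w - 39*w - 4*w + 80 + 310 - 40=49*w^2 + 525*w + 350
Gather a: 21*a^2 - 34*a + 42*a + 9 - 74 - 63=21*a^2 + 8*a - 128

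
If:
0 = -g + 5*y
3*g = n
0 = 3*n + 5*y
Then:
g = 0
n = 0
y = 0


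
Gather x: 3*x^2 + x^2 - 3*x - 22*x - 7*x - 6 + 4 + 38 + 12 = 4*x^2 - 32*x + 48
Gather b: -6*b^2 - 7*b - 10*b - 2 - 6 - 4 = -6*b^2 - 17*b - 12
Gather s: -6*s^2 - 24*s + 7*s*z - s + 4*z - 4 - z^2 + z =-6*s^2 + s*(7*z - 25) - z^2 + 5*z - 4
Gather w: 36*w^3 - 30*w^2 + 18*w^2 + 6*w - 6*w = 36*w^3 - 12*w^2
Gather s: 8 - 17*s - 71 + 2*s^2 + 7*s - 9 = 2*s^2 - 10*s - 72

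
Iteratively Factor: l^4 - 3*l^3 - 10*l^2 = (l)*(l^3 - 3*l^2 - 10*l) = l*(l - 5)*(l^2 + 2*l) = l^2*(l - 5)*(l + 2)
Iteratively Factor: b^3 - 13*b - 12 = (b + 1)*(b^2 - b - 12) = (b + 1)*(b + 3)*(b - 4)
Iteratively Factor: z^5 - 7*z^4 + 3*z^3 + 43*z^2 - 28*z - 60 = (z - 2)*(z^4 - 5*z^3 - 7*z^2 + 29*z + 30) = (z - 2)*(z + 1)*(z^3 - 6*z^2 - z + 30) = (z - 3)*(z - 2)*(z + 1)*(z^2 - 3*z - 10) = (z - 3)*(z - 2)*(z + 1)*(z + 2)*(z - 5)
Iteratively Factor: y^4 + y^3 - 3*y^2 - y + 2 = (y + 2)*(y^3 - y^2 - y + 1) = (y + 1)*(y + 2)*(y^2 - 2*y + 1) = (y - 1)*(y + 1)*(y + 2)*(y - 1)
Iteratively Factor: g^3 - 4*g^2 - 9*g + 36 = (g - 4)*(g^2 - 9) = (g - 4)*(g - 3)*(g + 3)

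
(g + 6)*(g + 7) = g^2 + 13*g + 42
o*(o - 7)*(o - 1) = o^3 - 8*o^2 + 7*o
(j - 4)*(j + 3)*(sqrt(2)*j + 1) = sqrt(2)*j^3 - sqrt(2)*j^2 + j^2 - 12*sqrt(2)*j - j - 12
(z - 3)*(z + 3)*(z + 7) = z^3 + 7*z^2 - 9*z - 63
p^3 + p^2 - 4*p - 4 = (p - 2)*(p + 1)*(p + 2)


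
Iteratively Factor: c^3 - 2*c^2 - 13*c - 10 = (c + 2)*(c^2 - 4*c - 5) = (c - 5)*(c + 2)*(c + 1)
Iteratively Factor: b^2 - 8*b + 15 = (b - 3)*(b - 5)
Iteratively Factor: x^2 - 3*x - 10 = (x + 2)*(x - 5)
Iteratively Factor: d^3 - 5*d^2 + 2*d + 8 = (d - 2)*(d^2 - 3*d - 4) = (d - 2)*(d + 1)*(d - 4)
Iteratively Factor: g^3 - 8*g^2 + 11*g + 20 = (g + 1)*(g^2 - 9*g + 20) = (g - 5)*(g + 1)*(g - 4)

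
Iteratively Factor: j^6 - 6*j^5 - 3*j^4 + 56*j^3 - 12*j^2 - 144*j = (j + 2)*(j^5 - 8*j^4 + 13*j^3 + 30*j^2 - 72*j) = (j - 3)*(j + 2)*(j^4 - 5*j^3 - 2*j^2 + 24*j) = (j - 3)^2*(j + 2)*(j^3 - 2*j^2 - 8*j) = j*(j - 3)^2*(j + 2)*(j^2 - 2*j - 8) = j*(j - 4)*(j - 3)^2*(j + 2)*(j + 2)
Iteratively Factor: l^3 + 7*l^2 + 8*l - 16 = (l + 4)*(l^2 + 3*l - 4) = (l - 1)*(l + 4)*(l + 4)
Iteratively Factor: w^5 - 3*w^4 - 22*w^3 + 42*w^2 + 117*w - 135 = (w + 3)*(w^4 - 6*w^3 - 4*w^2 + 54*w - 45) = (w - 3)*(w + 3)*(w^3 - 3*w^2 - 13*w + 15) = (w - 5)*(w - 3)*(w + 3)*(w^2 + 2*w - 3) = (w - 5)*(w - 3)*(w + 3)^2*(w - 1)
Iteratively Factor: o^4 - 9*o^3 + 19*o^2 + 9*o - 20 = (o - 1)*(o^3 - 8*o^2 + 11*o + 20) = (o - 1)*(o + 1)*(o^2 - 9*o + 20) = (o - 4)*(o - 1)*(o + 1)*(o - 5)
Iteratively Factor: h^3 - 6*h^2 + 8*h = (h)*(h^2 - 6*h + 8) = h*(h - 4)*(h - 2)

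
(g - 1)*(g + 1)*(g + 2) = g^3 + 2*g^2 - g - 2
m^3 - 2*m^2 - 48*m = m*(m - 8)*(m + 6)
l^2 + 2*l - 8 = (l - 2)*(l + 4)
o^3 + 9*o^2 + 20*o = o*(o + 4)*(o + 5)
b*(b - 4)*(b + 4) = b^3 - 16*b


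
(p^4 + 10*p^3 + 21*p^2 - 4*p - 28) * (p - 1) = p^5 + 9*p^4 + 11*p^3 - 25*p^2 - 24*p + 28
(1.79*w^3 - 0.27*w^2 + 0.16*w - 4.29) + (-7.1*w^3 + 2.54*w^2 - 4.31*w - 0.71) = -5.31*w^3 + 2.27*w^2 - 4.15*w - 5.0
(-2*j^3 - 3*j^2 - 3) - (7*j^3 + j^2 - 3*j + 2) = -9*j^3 - 4*j^2 + 3*j - 5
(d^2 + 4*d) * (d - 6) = d^3 - 2*d^2 - 24*d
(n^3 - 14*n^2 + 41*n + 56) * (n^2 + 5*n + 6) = n^5 - 9*n^4 - 23*n^3 + 177*n^2 + 526*n + 336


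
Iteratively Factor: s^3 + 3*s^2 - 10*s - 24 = (s - 3)*(s^2 + 6*s + 8) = (s - 3)*(s + 4)*(s + 2)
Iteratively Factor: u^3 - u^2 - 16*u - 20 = (u - 5)*(u^2 + 4*u + 4) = (u - 5)*(u + 2)*(u + 2)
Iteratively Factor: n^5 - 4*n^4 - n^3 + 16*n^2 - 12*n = (n - 2)*(n^4 - 2*n^3 - 5*n^2 + 6*n) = n*(n - 2)*(n^3 - 2*n^2 - 5*n + 6) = n*(n - 2)*(n - 1)*(n^2 - n - 6) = n*(n - 3)*(n - 2)*(n - 1)*(n + 2)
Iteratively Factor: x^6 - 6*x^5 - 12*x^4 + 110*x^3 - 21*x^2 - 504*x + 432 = (x - 3)*(x^5 - 3*x^4 - 21*x^3 + 47*x^2 + 120*x - 144) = (x - 3)*(x - 1)*(x^4 - 2*x^3 - 23*x^2 + 24*x + 144) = (x - 3)*(x - 1)*(x + 3)*(x^3 - 5*x^2 - 8*x + 48) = (x - 4)*(x - 3)*(x - 1)*(x + 3)*(x^2 - x - 12) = (x - 4)^2*(x - 3)*(x - 1)*(x + 3)*(x + 3)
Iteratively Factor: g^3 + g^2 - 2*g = (g - 1)*(g^2 + 2*g) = (g - 1)*(g + 2)*(g)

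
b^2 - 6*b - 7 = (b - 7)*(b + 1)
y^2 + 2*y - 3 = (y - 1)*(y + 3)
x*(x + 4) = x^2 + 4*x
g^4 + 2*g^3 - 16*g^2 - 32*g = g*(g - 4)*(g + 2)*(g + 4)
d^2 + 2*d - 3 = (d - 1)*(d + 3)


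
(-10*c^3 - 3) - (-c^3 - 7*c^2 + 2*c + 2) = -9*c^3 + 7*c^2 - 2*c - 5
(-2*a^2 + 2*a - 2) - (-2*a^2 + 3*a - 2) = -a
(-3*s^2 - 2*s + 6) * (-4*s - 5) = 12*s^3 + 23*s^2 - 14*s - 30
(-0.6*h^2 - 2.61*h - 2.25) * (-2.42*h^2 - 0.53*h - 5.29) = 1.452*h^4 + 6.6342*h^3 + 10.0023*h^2 + 14.9994*h + 11.9025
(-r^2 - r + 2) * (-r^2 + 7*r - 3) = r^4 - 6*r^3 - 6*r^2 + 17*r - 6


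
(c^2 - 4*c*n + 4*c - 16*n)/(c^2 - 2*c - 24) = (c - 4*n)/(c - 6)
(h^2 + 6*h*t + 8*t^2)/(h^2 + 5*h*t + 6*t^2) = (h + 4*t)/(h + 3*t)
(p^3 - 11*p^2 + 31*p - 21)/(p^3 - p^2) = 1 - 10/p + 21/p^2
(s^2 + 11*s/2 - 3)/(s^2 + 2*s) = (s^2 + 11*s/2 - 3)/(s*(s + 2))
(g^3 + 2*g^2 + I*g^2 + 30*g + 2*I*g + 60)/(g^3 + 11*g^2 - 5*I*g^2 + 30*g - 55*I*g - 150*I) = (g^2 + g*(2 + 6*I) + 12*I)/(g^2 + 11*g + 30)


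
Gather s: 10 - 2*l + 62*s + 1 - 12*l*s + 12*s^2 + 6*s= -2*l + 12*s^2 + s*(68 - 12*l) + 11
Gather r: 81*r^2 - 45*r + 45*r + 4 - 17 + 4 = 81*r^2 - 9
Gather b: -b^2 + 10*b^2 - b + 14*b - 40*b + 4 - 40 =9*b^2 - 27*b - 36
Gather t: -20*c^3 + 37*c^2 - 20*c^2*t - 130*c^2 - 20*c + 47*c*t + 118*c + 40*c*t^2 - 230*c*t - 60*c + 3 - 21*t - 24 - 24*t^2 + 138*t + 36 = -20*c^3 - 93*c^2 + 38*c + t^2*(40*c - 24) + t*(-20*c^2 - 183*c + 117) + 15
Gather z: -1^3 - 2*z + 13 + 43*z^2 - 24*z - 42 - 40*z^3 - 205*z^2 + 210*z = -40*z^3 - 162*z^2 + 184*z - 30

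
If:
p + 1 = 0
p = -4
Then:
No Solution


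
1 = 1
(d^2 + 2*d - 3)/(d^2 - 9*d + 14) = (d^2 + 2*d - 3)/(d^2 - 9*d + 14)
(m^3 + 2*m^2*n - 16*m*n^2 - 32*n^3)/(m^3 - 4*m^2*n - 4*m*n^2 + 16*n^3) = (m + 4*n)/(m - 2*n)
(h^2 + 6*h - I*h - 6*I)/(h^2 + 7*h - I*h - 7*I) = (h + 6)/(h + 7)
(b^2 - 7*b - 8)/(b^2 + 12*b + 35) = (b^2 - 7*b - 8)/(b^2 + 12*b + 35)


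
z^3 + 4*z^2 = z^2*(z + 4)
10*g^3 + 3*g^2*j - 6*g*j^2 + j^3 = (-5*g + j)*(-2*g + j)*(g + j)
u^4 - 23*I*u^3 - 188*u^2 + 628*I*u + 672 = (u - 8*I)*(u - 7*I)*(u - 6*I)*(u - 2*I)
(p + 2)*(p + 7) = p^2 + 9*p + 14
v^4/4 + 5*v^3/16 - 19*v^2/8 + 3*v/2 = v*(v/4 + 1)*(v - 2)*(v - 3/4)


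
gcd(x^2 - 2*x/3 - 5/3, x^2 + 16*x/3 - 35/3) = x - 5/3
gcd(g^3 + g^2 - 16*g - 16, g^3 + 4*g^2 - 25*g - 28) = g^2 - 3*g - 4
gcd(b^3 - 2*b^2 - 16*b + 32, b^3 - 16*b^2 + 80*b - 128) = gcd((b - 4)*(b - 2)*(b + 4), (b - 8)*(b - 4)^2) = b - 4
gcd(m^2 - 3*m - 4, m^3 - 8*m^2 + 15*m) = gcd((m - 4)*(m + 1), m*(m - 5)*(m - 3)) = 1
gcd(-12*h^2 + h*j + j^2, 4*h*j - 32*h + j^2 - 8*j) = 4*h + j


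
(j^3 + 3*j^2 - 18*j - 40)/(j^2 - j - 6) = (j^2 + j - 20)/(j - 3)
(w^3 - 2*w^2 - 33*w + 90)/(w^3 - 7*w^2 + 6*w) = (w^3 - 2*w^2 - 33*w + 90)/(w*(w^2 - 7*w + 6))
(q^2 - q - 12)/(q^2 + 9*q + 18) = (q - 4)/(q + 6)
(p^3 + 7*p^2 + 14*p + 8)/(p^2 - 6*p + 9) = (p^3 + 7*p^2 + 14*p + 8)/(p^2 - 6*p + 9)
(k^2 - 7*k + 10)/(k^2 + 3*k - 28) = (k^2 - 7*k + 10)/(k^2 + 3*k - 28)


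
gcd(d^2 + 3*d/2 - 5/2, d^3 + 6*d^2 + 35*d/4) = d + 5/2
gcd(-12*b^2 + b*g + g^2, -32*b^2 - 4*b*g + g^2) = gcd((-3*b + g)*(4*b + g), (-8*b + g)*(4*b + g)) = 4*b + g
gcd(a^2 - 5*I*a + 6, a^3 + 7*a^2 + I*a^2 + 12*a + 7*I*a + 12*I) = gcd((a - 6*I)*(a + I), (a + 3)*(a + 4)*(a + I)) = a + I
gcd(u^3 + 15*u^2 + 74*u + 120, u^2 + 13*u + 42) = u + 6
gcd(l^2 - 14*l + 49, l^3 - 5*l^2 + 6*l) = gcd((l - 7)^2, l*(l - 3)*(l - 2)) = 1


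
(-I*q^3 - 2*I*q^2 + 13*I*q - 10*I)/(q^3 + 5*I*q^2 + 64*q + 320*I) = I*(-q^3 - 2*q^2 + 13*q - 10)/(q^3 + 5*I*q^2 + 64*q + 320*I)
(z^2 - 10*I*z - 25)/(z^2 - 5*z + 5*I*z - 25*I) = (z^2 - 10*I*z - 25)/(z^2 + 5*z*(-1 + I) - 25*I)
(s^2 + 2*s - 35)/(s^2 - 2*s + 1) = (s^2 + 2*s - 35)/(s^2 - 2*s + 1)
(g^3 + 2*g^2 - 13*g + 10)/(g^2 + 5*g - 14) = (g^2 + 4*g - 5)/(g + 7)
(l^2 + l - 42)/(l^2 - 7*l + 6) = (l + 7)/(l - 1)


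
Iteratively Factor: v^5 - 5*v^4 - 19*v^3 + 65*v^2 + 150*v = (v)*(v^4 - 5*v^3 - 19*v^2 + 65*v + 150) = v*(v - 5)*(v^3 - 19*v - 30) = v*(v - 5)^2*(v^2 + 5*v + 6) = v*(v - 5)^2*(v + 3)*(v + 2)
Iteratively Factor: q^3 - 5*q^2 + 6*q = (q)*(q^2 - 5*q + 6) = q*(q - 3)*(q - 2)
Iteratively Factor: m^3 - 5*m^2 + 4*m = (m - 1)*(m^2 - 4*m) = m*(m - 1)*(m - 4)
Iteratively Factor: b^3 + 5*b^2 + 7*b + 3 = (b + 1)*(b^2 + 4*b + 3) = (b + 1)*(b + 3)*(b + 1)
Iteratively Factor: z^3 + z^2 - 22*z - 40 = (z + 2)*(z^2 - z - 20) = (z - 5)*(z + 2)*(z + 4)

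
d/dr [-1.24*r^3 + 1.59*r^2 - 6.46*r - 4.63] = -3.72*r^2 + 3.18*r - 6.46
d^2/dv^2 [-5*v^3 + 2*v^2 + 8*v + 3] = 4 - 30*v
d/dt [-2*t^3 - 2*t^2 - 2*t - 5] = -6*t^2 - 4*t - 2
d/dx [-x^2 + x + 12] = 1 - 2*x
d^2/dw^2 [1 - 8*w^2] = -16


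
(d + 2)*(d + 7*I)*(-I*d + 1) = -I*d^3 + 8*d^2 - 2*I*d^2 + 16*d + 7*I*d + 14*I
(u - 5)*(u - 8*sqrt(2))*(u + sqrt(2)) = u^3 - 7*sqrt(2)*u^2 - 5*u^2 - 16*u + 35*sqrt(2)*u + 80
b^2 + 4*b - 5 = (b - 1)*(b + 5)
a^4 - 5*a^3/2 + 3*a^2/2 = a^2*(a - 3/2)*(a - 1)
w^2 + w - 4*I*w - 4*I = (w + 1)*(w - 4*I)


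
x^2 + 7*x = x*(x + 7)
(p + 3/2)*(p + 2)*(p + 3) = p^3 + 13*p^2/2 + 27*p/2 + 9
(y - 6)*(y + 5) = y^2 - y - 30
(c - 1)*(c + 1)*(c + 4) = c^3 + 4*c^2 - c - 4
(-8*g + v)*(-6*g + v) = 48*g^2 - 14*g*v + v^2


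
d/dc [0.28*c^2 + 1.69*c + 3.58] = 0.56*c + 1.69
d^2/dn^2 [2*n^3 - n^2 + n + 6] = 12*n - 2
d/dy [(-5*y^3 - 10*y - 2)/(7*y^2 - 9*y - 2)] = (-35*y^4 + 90*y^3 + 100*y^2 + 28*y + 2)/(49*y^4 - 126*y^3 + 53*y^2 + 36*y + 4)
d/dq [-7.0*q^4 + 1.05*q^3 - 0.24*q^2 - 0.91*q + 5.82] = -28.0*q^3 + 3.15*q^2 - 0.48*q - 0.91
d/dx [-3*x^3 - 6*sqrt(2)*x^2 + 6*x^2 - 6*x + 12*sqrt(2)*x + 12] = -9*x^2 - 12*sqrt(2)*x + 12*x - 6 + 12*sqrt(2)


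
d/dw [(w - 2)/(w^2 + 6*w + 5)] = (w^2 + 6*w - 2*(w - 2)*(w + 3) + 5)/(w^2 + 6*w + 5)^2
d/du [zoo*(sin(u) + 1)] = zoo*cos(u)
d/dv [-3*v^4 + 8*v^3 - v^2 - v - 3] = -12*v^3 + 24*v^2 - 2*v - 1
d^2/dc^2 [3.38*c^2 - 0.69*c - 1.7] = 6.76000000000000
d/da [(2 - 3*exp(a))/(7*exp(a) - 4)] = -2*exp(a)/(7*exp(a) - 4)^2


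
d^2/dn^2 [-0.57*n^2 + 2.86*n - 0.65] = -1.14000000000000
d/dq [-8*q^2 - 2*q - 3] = -16*q - 2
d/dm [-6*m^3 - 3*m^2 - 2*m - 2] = -18*m^2 - 6*m - 2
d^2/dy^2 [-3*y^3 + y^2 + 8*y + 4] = 2 - 18*y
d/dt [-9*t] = -9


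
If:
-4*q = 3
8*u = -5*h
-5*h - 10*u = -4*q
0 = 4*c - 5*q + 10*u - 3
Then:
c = 57/16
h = 12/5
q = -3/4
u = -3/2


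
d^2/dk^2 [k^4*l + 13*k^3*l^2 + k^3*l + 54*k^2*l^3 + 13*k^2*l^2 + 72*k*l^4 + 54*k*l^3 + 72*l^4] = 2*l*(6*k^2 + 39*k*l + 3*k + 54*l^2 + 13*l)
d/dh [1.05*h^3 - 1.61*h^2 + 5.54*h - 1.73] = 3.15*h^2 - 3.22*h + 5.54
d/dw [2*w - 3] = 2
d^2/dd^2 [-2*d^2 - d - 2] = -4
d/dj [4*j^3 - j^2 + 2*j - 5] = 12*j^2 - 2*j + 2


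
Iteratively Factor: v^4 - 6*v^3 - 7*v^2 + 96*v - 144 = (v - 3)*(v^3 - 3*v^2 - 16*v + 48) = (v - 3)*(v + 4)*(v^2 - 7*v + 12) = (v - 4)*(v - 3)*(v + 4)*(v - 3)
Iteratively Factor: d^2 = (d)*(d)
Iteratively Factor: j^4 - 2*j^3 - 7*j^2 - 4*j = (j)*(j^3 - 2*j^2 - 7*j - 4) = j*(j + 1)*(j^2 - 3*j - 4) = j*(j - 4)*(j + 1)*(j + 1)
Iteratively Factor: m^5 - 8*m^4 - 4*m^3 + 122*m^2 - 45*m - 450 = (m - 5)*(m^4 - 3*m^3 - 19*m^2 + 27*m + 90) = (m - 5)*(m - 3)*(m^3 - 19*m - 30) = (m - 5)^2*(m - 3)*(m^2 + 5*m + 6) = (m - 5)^2*(m - 3)*(m + 3)*(m + 2)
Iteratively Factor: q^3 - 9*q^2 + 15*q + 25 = (q + 1)*(q^2 - 10*q + 25) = (q - 5)*(q + 1)*(q - 5)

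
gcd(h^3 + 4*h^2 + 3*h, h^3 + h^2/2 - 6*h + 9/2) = h + 3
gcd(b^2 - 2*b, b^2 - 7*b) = b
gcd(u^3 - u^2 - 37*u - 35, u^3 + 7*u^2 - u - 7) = u + 1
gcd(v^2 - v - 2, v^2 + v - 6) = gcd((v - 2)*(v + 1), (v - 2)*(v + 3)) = v - 2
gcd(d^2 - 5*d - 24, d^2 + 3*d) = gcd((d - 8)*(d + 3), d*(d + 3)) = d + 3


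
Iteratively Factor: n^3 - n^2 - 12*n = (n - 4)*(n^2 + 3*n) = n*(n - 4)*(n + 3)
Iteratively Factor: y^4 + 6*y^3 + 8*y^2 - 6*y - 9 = (y + 1)*(y^3 + 5*y^2 + 3*y - 9) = (y + 1)*(y + 3)*(y^2 + 2*y - 3) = (y - 1)*(y + 1)*(y + 3)*(y + 3)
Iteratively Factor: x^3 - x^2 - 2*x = (x + 1)*(x^2 - 2*x) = (x - 2)*(x + 1)*(x)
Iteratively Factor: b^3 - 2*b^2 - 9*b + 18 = (b - 2)*(b^2 - 9) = (b - 3)*(b - 2)*(b + 3)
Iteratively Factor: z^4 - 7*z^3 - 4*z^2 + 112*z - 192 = (z + 4)*(z^3 - 11*z^2 + 40*z - 48) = (z - 3)*(z + 4)*(z^2 - 8*z + 16) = (z - 4)*(z - 3)*(z + 4)*(z - 4)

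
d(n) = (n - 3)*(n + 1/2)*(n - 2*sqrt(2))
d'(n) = (n - 3)*(n + 1/2) + (n - 3)*(n - 2*sqrt(2)) + (n + 1/2)*(n - 2*sqrt(2))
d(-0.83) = -4.62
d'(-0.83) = 16.48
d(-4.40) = -208.61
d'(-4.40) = 110.54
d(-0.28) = 2.24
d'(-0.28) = 8.79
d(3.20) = 0.27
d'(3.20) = 2.19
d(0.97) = 5.55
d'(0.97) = -1.94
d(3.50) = 1.34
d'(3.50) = 5.02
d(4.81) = 19.05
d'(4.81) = 23.72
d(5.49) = 39.70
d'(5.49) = 37.49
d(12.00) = 1031.80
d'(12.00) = 309.69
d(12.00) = 1031.80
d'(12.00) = 309.69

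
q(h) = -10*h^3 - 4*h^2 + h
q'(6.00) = -1127.00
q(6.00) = -2298.00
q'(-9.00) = -2357.00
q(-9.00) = 6957.00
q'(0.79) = -24.04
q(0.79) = -6.64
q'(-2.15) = -120.48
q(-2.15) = 78.74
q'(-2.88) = -224.79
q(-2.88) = 202.82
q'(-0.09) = 1.48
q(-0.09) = -0.12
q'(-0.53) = -3.19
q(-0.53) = -0.16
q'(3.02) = -296.77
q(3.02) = -308.90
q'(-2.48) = -163.67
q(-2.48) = 125.45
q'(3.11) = -314.04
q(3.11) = -336.38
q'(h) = -30*h^2 - 8*h + 1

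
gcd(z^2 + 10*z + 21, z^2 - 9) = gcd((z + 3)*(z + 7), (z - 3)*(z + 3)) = z + 3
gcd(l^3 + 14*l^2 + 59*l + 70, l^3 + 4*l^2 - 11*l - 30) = l^2 + 7*l + 10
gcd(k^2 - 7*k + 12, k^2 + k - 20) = k - 4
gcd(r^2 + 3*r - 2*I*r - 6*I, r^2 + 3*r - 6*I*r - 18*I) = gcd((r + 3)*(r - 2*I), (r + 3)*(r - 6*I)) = r + 3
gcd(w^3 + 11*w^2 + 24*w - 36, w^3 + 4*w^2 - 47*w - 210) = w + 6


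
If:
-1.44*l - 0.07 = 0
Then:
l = -0.05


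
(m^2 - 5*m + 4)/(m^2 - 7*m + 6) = (m - 4)/(m - 6)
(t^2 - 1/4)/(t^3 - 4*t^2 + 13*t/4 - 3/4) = (2*t + 1)/(2*t^2 - 7*t + 3)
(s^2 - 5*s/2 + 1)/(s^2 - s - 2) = (s - 1/2)/(s + 1)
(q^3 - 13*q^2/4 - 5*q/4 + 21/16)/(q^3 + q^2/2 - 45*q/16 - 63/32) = 2*(4*q^2 - 16*q + 7)/(8*q^2 - 2*q - 21)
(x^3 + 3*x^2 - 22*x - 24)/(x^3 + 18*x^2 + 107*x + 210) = (x^2 - 3*x - 4)/(x^2 + 12*x + 35)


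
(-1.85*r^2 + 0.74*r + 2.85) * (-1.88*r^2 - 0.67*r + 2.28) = 3.478*r^4 - 0.1517*r^3 - 10.0718*r^2 - 0.2223*r + 6.498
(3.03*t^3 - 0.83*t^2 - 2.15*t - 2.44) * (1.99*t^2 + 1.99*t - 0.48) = 6.0297*t^5 + 4.378*t^4 - 7.3846*t^3 - 8.7357*t^2 - 3.8236*t + 1.1712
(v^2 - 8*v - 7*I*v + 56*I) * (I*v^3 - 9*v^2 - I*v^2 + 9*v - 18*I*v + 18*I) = I*v^5 - 2*v^4 - 9*I*v^4 + 18*v^3 + 53*I*v^3 - 142*v^2 - 405*I*v^2 + 1134*v + 360*I*v - 1008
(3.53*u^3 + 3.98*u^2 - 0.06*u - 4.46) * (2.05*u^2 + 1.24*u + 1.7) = 7.2365*u^5 + 12.5362*u^4 + 10.8132*u^3 - 2.4514*u^2 - 5.6324*u - 7.582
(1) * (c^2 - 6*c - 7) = c^2 - 6*c - 7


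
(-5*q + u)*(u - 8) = -5*q*u + 40*q + u^2 - 8*u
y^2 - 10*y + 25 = (y - 5)^2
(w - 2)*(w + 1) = w^2 - w - 2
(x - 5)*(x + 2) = x^2 - 3*x - 10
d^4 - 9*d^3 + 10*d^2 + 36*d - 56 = (d - 7)*(d - 2)^2*(d + 2)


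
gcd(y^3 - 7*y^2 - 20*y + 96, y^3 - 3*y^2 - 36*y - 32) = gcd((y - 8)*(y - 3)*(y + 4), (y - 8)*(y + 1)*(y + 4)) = y^2 - 4*y - 32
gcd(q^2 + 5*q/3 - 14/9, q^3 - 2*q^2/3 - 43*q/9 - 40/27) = 1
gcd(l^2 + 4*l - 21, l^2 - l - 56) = l + 7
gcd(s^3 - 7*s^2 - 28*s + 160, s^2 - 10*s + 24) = s - 4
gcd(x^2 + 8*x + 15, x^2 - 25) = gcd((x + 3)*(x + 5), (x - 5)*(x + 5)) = x + 5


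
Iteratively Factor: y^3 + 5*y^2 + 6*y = (y)*(y^2 + 5*y + 6) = y*(y + 3)*(y + 2)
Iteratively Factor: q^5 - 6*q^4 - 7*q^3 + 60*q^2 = (q + 3)*(q^4 - 9*q^3 + 20*q^2) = (q - 5)*(q + 3)*(q^3 - 4*q^2) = q*(q - 5)*(q + 3)*(q^2 - 4*q) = q^2*(q - 5)*(q + 3)*(q - 4)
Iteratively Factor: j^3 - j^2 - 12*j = (j)*(j^2 - j - 12) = j*(j + 3)*(j - 4)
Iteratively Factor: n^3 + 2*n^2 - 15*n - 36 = (n + 3)*(n^2 - n - 12) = (n + 3)^2*(n - 4)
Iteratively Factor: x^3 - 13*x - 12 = (x + 1)*(x^2 - x - 12) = (x + 1)*(x + 3)*(x - 4)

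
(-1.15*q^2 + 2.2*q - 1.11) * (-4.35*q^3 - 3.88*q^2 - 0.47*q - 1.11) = 5.0025*q^5 - 5.108*q^4 - 3.167*q^3 + 4.5493*q^2 - 1.9203*q + 1.2321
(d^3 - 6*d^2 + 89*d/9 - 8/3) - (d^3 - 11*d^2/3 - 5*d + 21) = -7*d^2/3 + 134*d/9 - 71/3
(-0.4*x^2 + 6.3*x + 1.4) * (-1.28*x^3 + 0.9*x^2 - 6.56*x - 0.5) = 0.512*x^5 - 8.424*x^4 + 6.502*x^3 - 39.868*x^2 - 12.334*x - 0.7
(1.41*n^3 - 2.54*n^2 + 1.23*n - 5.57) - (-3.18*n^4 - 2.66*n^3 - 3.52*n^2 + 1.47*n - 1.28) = 3.18*n^4 + 4.07*n^3 + 0.98*n^2 - 0.24*n - 4.29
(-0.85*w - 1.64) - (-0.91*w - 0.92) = 0.0600000000000001*w - 0.72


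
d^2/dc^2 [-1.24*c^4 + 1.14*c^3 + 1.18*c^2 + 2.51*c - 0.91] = -14.88*c^2 + 6.84*c + 2.36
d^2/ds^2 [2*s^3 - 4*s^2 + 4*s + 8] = 12*s - 8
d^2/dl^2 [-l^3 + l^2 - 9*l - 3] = 2 - 6*l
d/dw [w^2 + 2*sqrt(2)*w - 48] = 2*w + 2*sqrt(2)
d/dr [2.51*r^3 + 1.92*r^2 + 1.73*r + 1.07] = 7.53*r^2 + 3.84*r + 1.73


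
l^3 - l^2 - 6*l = l*(l - 3)*(l + 2)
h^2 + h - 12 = (h - 3)*(h + 4)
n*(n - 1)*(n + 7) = n^3 + 6*n^2 - 7*n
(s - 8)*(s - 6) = s^2 - 14*s + 48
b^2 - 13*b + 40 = (b - 8)*(b - 5)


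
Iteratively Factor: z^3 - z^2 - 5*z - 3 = (z - 3)*(z^2 + 2*z + 1) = (z - 3)*(z + 1)*(z + 1)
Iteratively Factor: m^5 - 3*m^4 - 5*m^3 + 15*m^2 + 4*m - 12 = (m - 1)*(m^4 - 2*m^3 - 7*m^2 + 8*m + 12) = (m - 1)*(m + 2)*(m^3 - 4*m^2 + m + 6) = (m - 3)*(m - 1)*(m + 2)*(m^2 - m - 2) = (m - 3)*(m - 1)*(m + 1)*(m + 2)*(m - 2)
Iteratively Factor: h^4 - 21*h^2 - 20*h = (h - 5)*(h^3 + 5*h^2 + 4*h) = (h - 5)*(h + 4)*(h^2 + h) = (h - 5)*(h + 1)*(h + 4)*(h)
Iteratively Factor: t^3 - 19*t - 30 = (t + 2)*(t^2 - 2*t - 15) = (t + 2)*(t + 3)*(t - 5)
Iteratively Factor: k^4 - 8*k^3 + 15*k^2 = (k)*(k^3 - 8*k^2 + 15*k) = k*(k - 3)*(k^2 - 5*k) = k*(k - 5)*(k - 3)*(k)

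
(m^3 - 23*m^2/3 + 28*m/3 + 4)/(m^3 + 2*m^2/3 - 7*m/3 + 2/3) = (3*m^3 - 23*m^2 + 28*m + 12)/(3*m^3 + 2*m^2 - 7*m + 2)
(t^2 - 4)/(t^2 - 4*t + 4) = (t + 2)/(t - 2)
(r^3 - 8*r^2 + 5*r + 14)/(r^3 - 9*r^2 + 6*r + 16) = (r - 7)/(r - 8)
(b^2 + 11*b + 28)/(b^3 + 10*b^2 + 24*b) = (b + 7)/(b*(b + 6))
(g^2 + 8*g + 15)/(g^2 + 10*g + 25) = (g + 3)/(g + 5)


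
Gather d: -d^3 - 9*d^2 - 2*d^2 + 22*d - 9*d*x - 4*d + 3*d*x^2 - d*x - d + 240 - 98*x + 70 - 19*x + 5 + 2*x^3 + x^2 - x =-d^3 - 11*d^2 + d*(3*x^2 - 10*x + 17) + 2*x^3 + x^2 - 118*x + 315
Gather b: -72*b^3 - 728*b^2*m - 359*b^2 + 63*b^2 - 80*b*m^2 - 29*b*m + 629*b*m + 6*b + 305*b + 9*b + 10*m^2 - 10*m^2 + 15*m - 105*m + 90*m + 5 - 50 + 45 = -72*b^3 + b^2*(-728*m - 296) + b*(-80*m^2 + 600*m + 320)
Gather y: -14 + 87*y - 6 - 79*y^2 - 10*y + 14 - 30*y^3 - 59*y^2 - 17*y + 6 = -30*y^3 - 138*y^2 + 60*y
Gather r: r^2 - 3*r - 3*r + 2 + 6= r^2 - 6*r + 8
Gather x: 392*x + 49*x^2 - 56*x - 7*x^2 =42*x^2 + 336*x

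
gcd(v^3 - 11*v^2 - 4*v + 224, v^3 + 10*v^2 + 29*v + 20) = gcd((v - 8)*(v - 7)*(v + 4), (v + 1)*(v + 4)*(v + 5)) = v + 4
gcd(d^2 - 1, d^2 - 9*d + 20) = 1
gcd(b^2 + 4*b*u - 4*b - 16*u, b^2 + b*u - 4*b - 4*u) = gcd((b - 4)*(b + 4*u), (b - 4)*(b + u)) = b - 4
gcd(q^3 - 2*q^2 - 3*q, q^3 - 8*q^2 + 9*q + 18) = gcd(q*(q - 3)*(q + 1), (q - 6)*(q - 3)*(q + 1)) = q^2 - 2*q - 3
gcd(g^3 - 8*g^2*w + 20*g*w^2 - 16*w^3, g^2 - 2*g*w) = -g + 2*w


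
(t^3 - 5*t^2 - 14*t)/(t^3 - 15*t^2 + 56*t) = (t + 2)/(t - 8)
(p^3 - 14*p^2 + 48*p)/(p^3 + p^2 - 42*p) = (p - 8)/(p + 7)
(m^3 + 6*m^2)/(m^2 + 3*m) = m*(m + 6)/(m + 3)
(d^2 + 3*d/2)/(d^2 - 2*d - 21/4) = 2*d/(2*d - 7)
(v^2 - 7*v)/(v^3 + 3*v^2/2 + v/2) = 2*(v - 7)/(2*v^2 + 3*v + 1)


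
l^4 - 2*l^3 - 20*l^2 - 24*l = l*(l - 6)*(l + 2)^2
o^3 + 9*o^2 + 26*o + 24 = (o + 2)*(o + 3)*(o + 4)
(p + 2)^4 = p^4 + 8*p^3 + 24*p^2 + 32*p + 16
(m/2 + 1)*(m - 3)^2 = m^3/2 - 2*m^2 - 3*m/2 + 9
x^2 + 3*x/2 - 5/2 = (x - 1)*(x + 5/2)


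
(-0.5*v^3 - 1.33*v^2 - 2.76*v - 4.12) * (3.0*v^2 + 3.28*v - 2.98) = -1.5*v^5 - 5.63*v^4 - 11.1524*v^3 - 17.4494*v^2 - 5.2888*v + 12.2776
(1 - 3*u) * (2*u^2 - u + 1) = -6*u^3 + 5*u^2 - 4*u + 1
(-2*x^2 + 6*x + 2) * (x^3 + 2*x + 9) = -2*x^5 + 6*x^4 - 2*x^3 - 6*x^2 + 58*x + 18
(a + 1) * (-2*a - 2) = -2*a^2 - 4*a - 2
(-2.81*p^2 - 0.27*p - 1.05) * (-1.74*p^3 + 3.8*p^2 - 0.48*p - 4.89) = 4.8894*p^5 - 10.2082*p^4 + 2.1498*p^3 + 9.8805*p^2 + 1.8243*p + 5.1345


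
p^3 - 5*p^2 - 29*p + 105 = (p - 7)*(p - 3)*(p + 5)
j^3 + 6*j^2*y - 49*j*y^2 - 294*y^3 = (j - 7*y)*(j + 6*y)*(j + 7*y)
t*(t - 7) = t^2 - 7*t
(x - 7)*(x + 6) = x^2 - x - 42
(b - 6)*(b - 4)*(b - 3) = b^3 - 13*b^2 + 54*b - 72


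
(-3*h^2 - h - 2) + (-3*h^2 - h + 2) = -6*h^2 - 2*h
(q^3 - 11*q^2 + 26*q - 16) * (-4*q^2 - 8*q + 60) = -4*q^5 + 36*q^4 + 44*q^3 - 804*q^2 + 1688*q - 960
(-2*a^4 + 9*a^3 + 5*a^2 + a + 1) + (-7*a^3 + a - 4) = -2*a^4 + 2*a^3 + 5*a^2 + 2*a - 3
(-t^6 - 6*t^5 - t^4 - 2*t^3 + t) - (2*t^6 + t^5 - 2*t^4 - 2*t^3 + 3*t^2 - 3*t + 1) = -3*t^6 - 7*t^5 + t^4 - 3*t^2 + 4*t - 1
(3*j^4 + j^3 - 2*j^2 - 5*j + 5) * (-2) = -6*j^4 - 2*j^3 + 4*j^2 + 10*j - 10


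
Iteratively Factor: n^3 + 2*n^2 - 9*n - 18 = (n - 3)*(n^2 + 5*n + 6) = (n - 3)*(n + 2)*(n + 3)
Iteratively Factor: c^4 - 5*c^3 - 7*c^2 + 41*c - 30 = (c + 3)*(c^3 - 8*c^2 + 17*c - 10) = (c - 5)*(c + 3)*(c^2 - 3*c + 2) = (c - 5)*(c - 1)*(c + 3)*(c - 2)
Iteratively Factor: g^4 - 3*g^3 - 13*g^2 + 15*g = (g - 5)*(g^3 + 2*g^2 - 3*g) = (g - 5)*(g - 1)*(g^2 + 3*g) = (g - 5)*(g - 1)*(g + 3)*(g)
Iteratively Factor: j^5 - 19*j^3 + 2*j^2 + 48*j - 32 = (j - 1)*(j^4 + j^3 - 18*j^2 - 16*j + 32) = (j - 1)*(j + 2)*(j^3 - j^2 - 16*j + 16) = (j - 1)^2*(j + 2)*(j^2 - 16) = (j - 4)*(j - 1)^2*(j + 2)*(j + 4)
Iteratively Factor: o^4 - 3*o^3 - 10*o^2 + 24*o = (o)*(o^3 - 3*o^2 - 10*o + 24) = o*(o - 2)*(o^2 - o - 12) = o*(o - 4)*(o - 2)*(o + 3)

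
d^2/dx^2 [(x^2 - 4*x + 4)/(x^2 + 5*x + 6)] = 2*(-9*x^3 - 6*x^2 + 132*x + 232)/(x^6 + 15*x^5 + 93*x^4 + 305*x^3 + 558*x^2 + 540*x + 216)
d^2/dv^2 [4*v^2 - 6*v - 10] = 8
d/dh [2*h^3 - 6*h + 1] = 6*h^2 - 6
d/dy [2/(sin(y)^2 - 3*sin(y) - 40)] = 2*(3 - 2*sin(y))*cos(y)/((sin(y) - 8)^2*(sin(y) + 5)^2)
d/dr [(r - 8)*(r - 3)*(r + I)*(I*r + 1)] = I*(4*r^3 - 33*r^2 + 50*r - 11)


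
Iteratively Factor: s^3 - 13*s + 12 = (s + 4)*(s^2 - 4*s + 3) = (s - 3)*(s + 4)*(s - 1)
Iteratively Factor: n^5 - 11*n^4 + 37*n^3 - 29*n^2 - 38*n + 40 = (n + 1)*(n^4 - 12*n^3 + 49*n^2 - 78*n + 40) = (n - 4)*(n + 1)*(n^3 - 8*n^2 + 17*n - 10) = (n - 4)*(n - 2)*(n + 1)*(n^2 - 6*n + 5) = (n - 5)*(n - 4)*(n - 2)*(n + 1)*(n - 1)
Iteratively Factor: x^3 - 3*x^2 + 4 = (x - 2)*(x^2 - x - 2) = (x - 2)*(x + 1)*(x - 2)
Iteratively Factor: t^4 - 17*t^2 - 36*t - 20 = (t - 5)*(t^3 + 5*t^2 + 8*t + 4) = (t - 5)*(t + 1)*(t^2 + 4*t + 4) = (t - 5)*(t + 1)*(t + 2)*(t + 2)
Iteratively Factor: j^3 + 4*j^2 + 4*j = (j + 2)*(j^2 + 2*j) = j*(j + 2)*(j + 2)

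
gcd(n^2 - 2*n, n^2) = n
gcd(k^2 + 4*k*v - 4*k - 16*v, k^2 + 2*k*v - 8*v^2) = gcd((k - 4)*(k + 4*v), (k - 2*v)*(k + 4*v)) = k + 4*v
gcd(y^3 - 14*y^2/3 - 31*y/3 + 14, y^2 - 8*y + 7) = y - 1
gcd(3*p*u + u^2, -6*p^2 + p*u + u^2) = 3*p + u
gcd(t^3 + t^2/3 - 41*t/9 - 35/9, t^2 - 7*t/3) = t - 7/3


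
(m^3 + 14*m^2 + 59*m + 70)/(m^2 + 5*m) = m + 9 + 14/m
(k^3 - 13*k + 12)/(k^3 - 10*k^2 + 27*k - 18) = (k + 4)/(k - 6)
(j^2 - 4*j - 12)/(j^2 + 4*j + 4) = (j - 6)/(j + 2)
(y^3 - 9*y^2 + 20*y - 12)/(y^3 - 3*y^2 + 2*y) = (y - 6)/y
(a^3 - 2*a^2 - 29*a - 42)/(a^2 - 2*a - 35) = (a^2 + 5*a + 6)/(a + 5)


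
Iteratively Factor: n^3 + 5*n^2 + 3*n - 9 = (n + 3)*(n^2 + 2*n - 3) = (n - 1)*(n + 3)*(n + 3)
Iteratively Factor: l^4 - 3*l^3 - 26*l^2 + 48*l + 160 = (l + 2)*(l^3 - 5*l^2 - 16*l + 80) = (l - 4)*(l + 2)*(l^2 - l - 20) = (l - 5)*(l - 4)*(l + 2)*(l + 4)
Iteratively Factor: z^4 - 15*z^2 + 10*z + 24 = (z - 3)*(z^3 + 3*z^2 - 6*z - 8) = (z - 3)*(z + 4)*(z^2 - z - 2) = (z - 3)*(z - 2)*(z + 4)*(z + 1)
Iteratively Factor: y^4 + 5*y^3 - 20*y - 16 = (y + 1)*(y^3 + 4*y^2 - 4*y - 16) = (y + 1)*(y + 2)*(y^2 + 2*y - 8) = (y + 1)*(y + 2)*(y + 4)*(y - 2)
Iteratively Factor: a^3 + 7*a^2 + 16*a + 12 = (a + 2)*(a^2 + 5*a + 6) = (a + 2)^2*(a + 3)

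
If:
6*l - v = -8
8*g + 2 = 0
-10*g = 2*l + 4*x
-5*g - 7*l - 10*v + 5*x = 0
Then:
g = -1/4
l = -605/556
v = 409/278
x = 325/278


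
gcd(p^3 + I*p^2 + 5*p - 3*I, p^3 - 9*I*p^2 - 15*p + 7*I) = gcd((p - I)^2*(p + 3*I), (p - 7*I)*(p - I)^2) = p^2 - 2*I*p - 1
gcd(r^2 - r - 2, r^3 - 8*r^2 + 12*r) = r - 2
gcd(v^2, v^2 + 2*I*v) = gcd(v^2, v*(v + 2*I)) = v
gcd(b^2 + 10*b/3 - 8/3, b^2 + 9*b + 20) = b + 4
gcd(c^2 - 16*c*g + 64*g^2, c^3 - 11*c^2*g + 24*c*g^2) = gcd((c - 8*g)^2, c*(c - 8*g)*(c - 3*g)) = c - 8*g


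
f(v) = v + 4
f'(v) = 1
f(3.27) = 7.27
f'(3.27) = 1.00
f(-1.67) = 2.33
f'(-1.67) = 1.00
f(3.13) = 7.13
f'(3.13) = 1.00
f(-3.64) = 0.36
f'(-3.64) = 1.00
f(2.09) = 6.09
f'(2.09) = 1.00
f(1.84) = 5.84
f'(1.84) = 1.00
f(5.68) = 9.68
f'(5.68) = 1.00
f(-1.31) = 2.69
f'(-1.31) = 1.00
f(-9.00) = -5.00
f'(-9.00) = 1.00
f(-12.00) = -8.00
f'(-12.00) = 1.00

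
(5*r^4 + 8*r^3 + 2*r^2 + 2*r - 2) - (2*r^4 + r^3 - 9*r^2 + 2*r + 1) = 3*r^4 + 7*r^3 + 11*r^2 - 3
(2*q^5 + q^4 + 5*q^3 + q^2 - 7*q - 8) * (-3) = -6*q^5 - 3*q^4 - 15*q^3 - 3*q^2 + 21*q + 24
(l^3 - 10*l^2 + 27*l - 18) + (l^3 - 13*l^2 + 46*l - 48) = 2*l^3 - 23*l^2 + 73*l - 66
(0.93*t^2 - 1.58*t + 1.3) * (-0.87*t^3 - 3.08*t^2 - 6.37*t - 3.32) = -0.8091*t^5 - 1.4898*t^4 - 2.1887*t^3 + 2.973*t^2 - 3.0354*t - 4.316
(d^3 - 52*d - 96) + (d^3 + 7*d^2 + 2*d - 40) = 2*d^3 + 7*d^2 - 50*d - 136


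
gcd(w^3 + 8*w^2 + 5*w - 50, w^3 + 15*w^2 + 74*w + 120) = w + 5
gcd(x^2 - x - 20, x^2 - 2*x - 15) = x - 5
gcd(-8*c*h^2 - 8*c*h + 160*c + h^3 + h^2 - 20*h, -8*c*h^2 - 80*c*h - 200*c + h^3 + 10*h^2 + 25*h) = 8*c*h + 40*c - h^2 - 5*h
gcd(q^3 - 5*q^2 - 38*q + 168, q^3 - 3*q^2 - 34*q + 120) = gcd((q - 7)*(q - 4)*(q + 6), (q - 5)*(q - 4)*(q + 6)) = q^2 + 2*q - 24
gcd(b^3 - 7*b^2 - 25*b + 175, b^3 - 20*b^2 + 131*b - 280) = b^2 - 12*b + 35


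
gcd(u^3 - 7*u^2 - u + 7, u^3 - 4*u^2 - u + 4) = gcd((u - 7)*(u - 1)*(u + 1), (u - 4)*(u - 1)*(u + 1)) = u^2 - 1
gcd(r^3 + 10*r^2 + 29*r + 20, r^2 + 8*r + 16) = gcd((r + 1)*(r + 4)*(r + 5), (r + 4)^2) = r + 4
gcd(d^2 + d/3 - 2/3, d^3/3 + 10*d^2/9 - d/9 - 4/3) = 1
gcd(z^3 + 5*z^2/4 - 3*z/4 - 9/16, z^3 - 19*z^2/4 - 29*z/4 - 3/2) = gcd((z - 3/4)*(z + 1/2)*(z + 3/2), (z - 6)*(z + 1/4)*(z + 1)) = 1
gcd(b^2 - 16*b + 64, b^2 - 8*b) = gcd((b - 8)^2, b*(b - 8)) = b - 8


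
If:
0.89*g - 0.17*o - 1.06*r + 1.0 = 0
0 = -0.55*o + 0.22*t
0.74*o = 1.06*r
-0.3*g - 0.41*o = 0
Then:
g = -0.64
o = 0.47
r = 0.33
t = 1.18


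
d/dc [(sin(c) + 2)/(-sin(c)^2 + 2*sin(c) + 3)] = (4*sin(c) - cos(c)^2)*cos(c)/((sin(c) - 3)^2*(sin(c) + 1)^2)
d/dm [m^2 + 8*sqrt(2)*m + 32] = 2*m + 8*sqrt(2)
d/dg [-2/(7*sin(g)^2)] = 4*cos(g)/(7*sin(g)^3)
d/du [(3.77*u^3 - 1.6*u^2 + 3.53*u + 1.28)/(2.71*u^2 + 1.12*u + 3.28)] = (10.2167*u^4 + 8.4448*u^3 + 25.7385*u^2 - 17.4336*u + 10.1448)/(7.3441*u^4 + 6.0704*u^3 + 19.032*u^2 + 7.3472*u + 10.7584)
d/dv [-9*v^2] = -18*v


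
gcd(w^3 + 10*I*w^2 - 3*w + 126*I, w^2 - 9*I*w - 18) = w - 3*I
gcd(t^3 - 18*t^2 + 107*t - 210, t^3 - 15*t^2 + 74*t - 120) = t^2 - 11*t + 30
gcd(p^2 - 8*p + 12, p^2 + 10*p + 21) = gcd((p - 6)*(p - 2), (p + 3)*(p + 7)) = 1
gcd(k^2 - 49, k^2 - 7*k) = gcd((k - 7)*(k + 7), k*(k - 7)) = k - 7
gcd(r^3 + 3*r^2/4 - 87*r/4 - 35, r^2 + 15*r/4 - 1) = r + 4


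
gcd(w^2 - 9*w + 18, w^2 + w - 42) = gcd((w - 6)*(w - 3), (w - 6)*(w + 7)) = w - 6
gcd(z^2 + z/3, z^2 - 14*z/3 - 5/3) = z + 1/3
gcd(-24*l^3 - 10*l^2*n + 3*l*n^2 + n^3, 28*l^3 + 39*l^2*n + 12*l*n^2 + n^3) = 4*l + n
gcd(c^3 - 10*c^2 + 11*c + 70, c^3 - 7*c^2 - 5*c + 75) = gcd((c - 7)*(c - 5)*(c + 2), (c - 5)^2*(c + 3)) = c - 5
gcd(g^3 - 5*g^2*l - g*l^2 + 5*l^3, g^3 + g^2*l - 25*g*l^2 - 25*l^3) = g^2 - 4*g*l - 5*l^2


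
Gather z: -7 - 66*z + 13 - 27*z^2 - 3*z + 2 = -27*z^2 - 69*z + 8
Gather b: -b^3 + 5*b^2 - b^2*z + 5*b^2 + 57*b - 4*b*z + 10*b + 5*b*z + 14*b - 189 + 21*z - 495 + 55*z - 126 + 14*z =-b^3 + b^2*(10 - z) + b*(z + 81) + 90*z - 810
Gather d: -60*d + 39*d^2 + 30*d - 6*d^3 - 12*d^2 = -6*d^3 + 27*d^2 - 30*d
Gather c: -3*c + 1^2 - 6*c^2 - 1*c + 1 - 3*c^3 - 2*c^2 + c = -3*c^3 - 8*c^2 - 3*c + 2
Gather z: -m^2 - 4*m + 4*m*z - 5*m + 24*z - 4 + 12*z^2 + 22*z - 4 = -m^2 - 9*m + 12*z^2 + z*(4*m + 46) - 8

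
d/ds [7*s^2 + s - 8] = 14*s + 1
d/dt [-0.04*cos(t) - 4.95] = 0.04*sin(t)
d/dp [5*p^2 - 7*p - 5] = 10*p - 7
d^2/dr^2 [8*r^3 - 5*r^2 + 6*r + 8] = 48*r - 10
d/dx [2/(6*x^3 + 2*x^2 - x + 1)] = 2*(-18*x^2 - 4*x + 1)/(6*x^3 + 2*x^2 - x + 1)^2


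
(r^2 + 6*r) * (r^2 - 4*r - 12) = r^4 + 2*r^3 - 36*r^2 - 72*r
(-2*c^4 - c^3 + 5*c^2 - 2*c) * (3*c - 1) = -6*c^5 - c^4 + 16*c^3 - 11*c^2 + 2*c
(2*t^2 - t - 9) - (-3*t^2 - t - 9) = 5*t^2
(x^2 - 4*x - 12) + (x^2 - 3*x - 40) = 2*x^2 - 7*x - 52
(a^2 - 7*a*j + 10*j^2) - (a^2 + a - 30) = -7*a*j - a + 10*j^2 + 30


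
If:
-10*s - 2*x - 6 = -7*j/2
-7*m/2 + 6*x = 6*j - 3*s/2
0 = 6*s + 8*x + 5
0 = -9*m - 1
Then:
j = -1031/4428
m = -1/9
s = -2899/4428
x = -791/5904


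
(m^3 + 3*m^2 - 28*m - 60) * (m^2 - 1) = m^5 + 3*m^4 - 29*m^3 - 63*m^2 + 28*m + 60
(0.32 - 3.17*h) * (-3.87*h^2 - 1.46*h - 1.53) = 12.2679*h^3 + 3.3898*h^2 + 4.3829*h - 0.4896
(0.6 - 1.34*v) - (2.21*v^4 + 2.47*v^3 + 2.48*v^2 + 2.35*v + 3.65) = -2.21*v^4 - 2.47*v^3 - 2.48*v^2 - 3.69*v - 3.05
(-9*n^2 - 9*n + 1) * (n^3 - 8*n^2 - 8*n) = -9*n^5 + 63*n^4 + 145*n^3 + 64*n^2 - 8*n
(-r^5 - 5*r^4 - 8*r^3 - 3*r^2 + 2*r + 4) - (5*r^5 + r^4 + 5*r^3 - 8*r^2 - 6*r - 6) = -6*r^5 - 6*r^4 - 13*r^3 + 5*r^2 + 8*r + 10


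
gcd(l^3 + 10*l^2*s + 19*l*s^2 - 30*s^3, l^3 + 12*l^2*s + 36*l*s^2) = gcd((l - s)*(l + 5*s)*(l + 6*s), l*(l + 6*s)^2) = l + 6*s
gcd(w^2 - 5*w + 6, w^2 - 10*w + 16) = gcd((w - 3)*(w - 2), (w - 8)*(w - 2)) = w - 2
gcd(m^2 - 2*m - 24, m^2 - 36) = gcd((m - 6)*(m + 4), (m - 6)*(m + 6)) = m - 6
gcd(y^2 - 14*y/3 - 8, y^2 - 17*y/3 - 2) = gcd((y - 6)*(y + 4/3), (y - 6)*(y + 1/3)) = y - 6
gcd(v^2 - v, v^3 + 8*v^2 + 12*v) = v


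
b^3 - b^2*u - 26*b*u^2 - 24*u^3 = (b - 6*u)*(b + u)*(b + 4*u)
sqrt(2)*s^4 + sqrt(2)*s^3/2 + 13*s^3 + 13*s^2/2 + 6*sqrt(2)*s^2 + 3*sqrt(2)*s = s*(s + sqrt(2)/2)*(s + 6*sqrt(2))*(sqrt(2)*s + sqrt(2)/2)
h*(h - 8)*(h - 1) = h^3 - 9*h^2 + 8*h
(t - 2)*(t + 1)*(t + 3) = t^3 + 2*t^2 - 5*t - 6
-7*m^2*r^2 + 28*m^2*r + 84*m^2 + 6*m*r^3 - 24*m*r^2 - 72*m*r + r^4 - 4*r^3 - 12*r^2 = (-m + r)*(7*m + r)*(r - 6)*(r + 2)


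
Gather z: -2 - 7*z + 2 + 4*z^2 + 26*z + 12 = 4*z^2 + 19*z + 12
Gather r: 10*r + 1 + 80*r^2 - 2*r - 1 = 80*r^2 + 8*r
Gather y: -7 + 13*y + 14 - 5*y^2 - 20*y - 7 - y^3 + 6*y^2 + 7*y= -y^3 + y^2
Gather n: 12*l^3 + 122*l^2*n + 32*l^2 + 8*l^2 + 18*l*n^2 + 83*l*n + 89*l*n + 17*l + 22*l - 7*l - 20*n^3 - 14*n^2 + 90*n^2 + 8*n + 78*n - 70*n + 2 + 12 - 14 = 12*l^3 + 40*l^2 + 32*l - 20*n^3 + n^2*(18*l + 76) + n*(122*l^2 + 172*l + 16)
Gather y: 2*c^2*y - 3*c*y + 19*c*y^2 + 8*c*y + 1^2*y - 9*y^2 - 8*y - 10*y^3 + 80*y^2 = -10*y^3 + y^2*(19*c + 71) + y*(2*c^2 + 5*c - 7)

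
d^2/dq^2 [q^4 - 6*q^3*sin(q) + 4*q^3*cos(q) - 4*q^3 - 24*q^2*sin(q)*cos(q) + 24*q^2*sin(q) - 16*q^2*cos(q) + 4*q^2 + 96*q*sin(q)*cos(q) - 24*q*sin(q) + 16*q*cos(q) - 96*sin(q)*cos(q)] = 6*q^3*sin(q) - 4*q^3*cos(q) - 48*q^2*sin(q) + 48*q^2*sin(2*q) - 20*q^2*cos(q) + 12*q^2 + 52*q*sin(q) - 192*q*sin(2*q) + 104*q*cos(q) - 96*q*cos(2*q) - 24*q + 16*sin(q) + 168*sin(2*q) - 80*cos(q) + 192*cos(2*q) + 8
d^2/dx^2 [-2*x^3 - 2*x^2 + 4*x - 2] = -12*x - 4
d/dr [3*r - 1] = 3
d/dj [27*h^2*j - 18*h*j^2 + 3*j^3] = 27*h^2 - 36*h*j + 9*j^2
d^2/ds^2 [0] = 0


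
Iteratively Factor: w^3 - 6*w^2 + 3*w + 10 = (w - 5)*(w^2 - w - 2) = (w - 5)*(w + 1)*(w - 2)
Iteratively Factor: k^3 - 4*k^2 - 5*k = (k)*(k^2 - 4*k - 5) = k*(k + 1)*(k - 5)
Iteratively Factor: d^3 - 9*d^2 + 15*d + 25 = (d - 5)*(d^2 - 4*d - 5) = (d - 5)^2*(d + 1)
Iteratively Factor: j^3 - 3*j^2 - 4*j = (j)*(j^2 - 3*j - 4) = j*(j + 1)*(j - 4)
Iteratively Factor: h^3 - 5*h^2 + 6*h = (h)*(h^2 - 5*h + 6) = h*(h - 3)*(h - 2)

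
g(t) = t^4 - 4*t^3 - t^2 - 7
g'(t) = 4*t^3 - 12*t^2 - 2*t = 2*t*(2*t^2 - 6*t - 1)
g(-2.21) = 55.15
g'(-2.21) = -97.36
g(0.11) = -7.02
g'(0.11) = -0.36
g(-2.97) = 166.78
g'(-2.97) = -204.70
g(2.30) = -32.97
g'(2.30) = -19.41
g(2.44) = -35.62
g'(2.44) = -18.22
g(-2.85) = 143.45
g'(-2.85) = -184.37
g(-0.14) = -7.01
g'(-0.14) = 0.03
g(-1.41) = 6.18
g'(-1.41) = -32.25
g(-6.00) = 2117.00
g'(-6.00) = -1284.00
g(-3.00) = 173.00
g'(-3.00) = -210.00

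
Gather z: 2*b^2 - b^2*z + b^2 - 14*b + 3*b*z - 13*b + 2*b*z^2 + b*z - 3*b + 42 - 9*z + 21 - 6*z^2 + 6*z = 3*b^2 - 30*b + z^2*(2*b - 6) + z*(-b^2 + 4*b - 3) + 63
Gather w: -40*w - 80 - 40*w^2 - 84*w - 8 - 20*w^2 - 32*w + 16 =-60*w^2 - 156*w - 72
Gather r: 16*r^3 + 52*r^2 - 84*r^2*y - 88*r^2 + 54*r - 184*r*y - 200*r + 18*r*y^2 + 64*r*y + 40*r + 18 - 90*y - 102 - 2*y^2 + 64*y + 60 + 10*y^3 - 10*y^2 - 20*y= 16*r^3 + r^2*(-84*y - 36) + r*(18*y^2 - 120*y - 106) + 10*y^3 - 12*y^2 - 46*y - 24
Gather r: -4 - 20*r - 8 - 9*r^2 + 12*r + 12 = -9*r^2 - 8*r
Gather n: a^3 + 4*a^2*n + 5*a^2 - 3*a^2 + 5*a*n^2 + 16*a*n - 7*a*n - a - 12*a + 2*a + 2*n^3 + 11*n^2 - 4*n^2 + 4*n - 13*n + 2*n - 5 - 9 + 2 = a^3 + 2*a^2 - 11*a + 2*n^3 + n^2*(5*a + 7) + n*(4*a^2 + 9*a - 7) - 12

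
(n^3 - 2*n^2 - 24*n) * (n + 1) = n^4 - n^3 - 26*n^2 - 24*n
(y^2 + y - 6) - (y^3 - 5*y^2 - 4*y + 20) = -y^3 + 6*y^2 + 5*y - 26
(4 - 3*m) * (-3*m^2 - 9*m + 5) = 9*m^3 + 15*m^2 - 51*m + 20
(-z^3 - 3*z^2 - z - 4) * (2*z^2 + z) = -2*z^5 - 7*z^4 - 5*z^3 - 9*z^2 - 4*z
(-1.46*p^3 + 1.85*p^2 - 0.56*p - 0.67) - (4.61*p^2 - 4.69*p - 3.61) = -1.46*p^3 - 2.76*p^2 + 4.13*p + 2.94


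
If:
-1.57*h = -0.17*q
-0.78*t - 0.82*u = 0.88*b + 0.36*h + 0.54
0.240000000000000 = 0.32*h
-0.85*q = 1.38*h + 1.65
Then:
No Solution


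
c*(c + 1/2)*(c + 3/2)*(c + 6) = c^4 + 8*c^3 + 51*c^2/4 + 9*c/2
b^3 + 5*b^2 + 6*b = b*(b + 2)*(b + 3)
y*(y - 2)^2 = y^3 - 4*y^2 + 4*y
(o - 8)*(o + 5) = o^2 - 3*o - 40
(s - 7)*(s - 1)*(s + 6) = s^3 - 2*s^2 - 41*s + 42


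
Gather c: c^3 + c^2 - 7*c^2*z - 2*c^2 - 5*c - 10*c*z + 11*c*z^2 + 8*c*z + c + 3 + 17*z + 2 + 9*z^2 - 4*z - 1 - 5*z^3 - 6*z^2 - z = c^3 + c^2*(-7*z - 1) + c*(11*z^2 - 2*z - 4) - 5*z^3 + 3*z^2 + 12*z + 4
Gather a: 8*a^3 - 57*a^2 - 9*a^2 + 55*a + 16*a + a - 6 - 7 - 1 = 8*a^3 - 66*a^2 + 72*a - 14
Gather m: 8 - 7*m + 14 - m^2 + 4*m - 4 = -m^2 - 3*m + 18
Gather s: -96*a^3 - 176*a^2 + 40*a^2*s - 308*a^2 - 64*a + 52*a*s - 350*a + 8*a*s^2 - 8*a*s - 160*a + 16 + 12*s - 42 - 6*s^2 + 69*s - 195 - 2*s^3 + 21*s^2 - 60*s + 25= -96*a^3 - 484*a^2 - 574*a - 2*s^3 + s^2*(8*a + 15) + s*(40*a^2 + 44*a + 21) - 196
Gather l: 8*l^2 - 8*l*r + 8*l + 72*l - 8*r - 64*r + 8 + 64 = 8*l^2 + l*(80 - 8*r) - 72*r + 72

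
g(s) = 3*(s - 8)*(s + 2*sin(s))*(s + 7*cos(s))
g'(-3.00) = -8.04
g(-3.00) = -1075.55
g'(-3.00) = -8.04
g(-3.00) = -1075.55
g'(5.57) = -233.44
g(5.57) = -337.50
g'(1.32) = 315.58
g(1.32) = -199.57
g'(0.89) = 15.12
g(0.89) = -276.09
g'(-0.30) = -411.92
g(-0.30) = 141.72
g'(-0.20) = -461.82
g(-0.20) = 97.87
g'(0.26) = -447.69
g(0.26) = -126.28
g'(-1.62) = 906.77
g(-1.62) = -205.08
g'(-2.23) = 793.64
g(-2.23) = -762.27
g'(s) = 3*(1 - 7*sin(s))*(s - 8)*(s + 2*sin(s)) + 3*(s - 8)*(s + 7*cos(s))*(2*cos(s) + 1) + 3*(s + 2*sin(s))*(s + 7*cos(s))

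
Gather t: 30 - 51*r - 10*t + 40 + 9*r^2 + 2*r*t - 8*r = 9*r^2 - 59*r + t*(2*r - 10) + 70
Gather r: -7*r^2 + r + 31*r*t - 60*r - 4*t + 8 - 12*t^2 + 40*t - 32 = -7*r^2 + r*(31*t - 59) - 12*t^2 + 36*t - 24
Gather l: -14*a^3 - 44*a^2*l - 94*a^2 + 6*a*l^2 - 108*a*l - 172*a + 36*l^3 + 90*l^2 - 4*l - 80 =-14*a^3 - 94*a^2 - 172*a + 36*l^3 + l^2*(6*a + 90) + l*(-44*a^2 - 108*a - 4) - 80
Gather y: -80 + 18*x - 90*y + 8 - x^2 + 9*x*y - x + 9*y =-x^2 + 17*x + y*(9*x - 81) - 72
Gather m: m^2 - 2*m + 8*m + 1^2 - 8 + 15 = m^2 + 6*m + 8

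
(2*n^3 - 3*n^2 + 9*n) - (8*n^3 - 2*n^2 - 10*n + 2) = -6*n^3 - n^2 + 19*n - 2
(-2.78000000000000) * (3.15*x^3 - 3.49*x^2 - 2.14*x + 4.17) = -8.757*x^3 + 9.7022*x^2 + 5.9492*x - 11.5926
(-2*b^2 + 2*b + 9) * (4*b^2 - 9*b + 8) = -8*b^4 + 26*b^3 + 2*b^2 - 65*b + 72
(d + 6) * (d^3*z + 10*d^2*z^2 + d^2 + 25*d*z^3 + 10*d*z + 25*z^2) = d^4*z + 10*d^3*z^2 + 6*d^3*z + d^3 + 25*d^2*z^3 + 60*d^2*z^2 + 10*d^2*z + 6*d^2 + 150*d*z^3 + 25*d*z^2 + 60*d*z + 150*z^2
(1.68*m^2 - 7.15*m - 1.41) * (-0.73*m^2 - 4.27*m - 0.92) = -1.2264*m^4 - 1.9541*m^3 + 30.0142*m^2 + 12.5987*m + 1.2972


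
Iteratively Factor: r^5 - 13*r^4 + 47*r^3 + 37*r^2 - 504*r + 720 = (r - 4)*(r^4 - 9*r^3 + 11*r^2 + 81*r - 180) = (r - 5)*(r - 4)*(r^3 - 4*r^2 - 9*r + 36) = (r - 5)*(r - 4)*(r + 3)*(r^2 - 7*r + 12) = (r - 5)*(r - 4)*(r - 3)*(r + 3)*(r - 4)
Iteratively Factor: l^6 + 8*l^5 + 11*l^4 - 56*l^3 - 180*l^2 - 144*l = (l + 2)*(l^5 + 6*l^4 - l^3 - 54*l^2 - 72*l) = (l + 2)^2*(l^4 + 4*l^3 - 9*l^2 - 36*l) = (l - 3)*(l + 2)^2*(l^3 + 7*l^2 + 12*l) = (l - 3)*(l + 2)^2*(l + 4)*(l^2 + 3*l) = (l - 3)*(l + 2)^2*(l + 3)*(l + 4)*(l)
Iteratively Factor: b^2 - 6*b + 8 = (b - 2)*(b - 4)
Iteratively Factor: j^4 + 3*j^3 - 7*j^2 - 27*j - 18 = (j + 2)*(j^3 + j^2 - 9*j - 9) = (j - 3)*(j + 2)*(j^2 + 4*j + 3) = (j - 3)*(j + 1)*(j + 2)*(j + 3)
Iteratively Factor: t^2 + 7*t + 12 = (t + 4)*(t + 3)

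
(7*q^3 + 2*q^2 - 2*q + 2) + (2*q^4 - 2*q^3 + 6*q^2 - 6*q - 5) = 2*q^4 + 5*q^3 + 8*q^2 - 8*q - 3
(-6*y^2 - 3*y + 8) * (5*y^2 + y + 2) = -30*y^4 - 21*y^3 + 25*y^2 + 2*y + 16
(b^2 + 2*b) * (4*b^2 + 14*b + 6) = 4*b^4 + 22*b^3 + 34*b^2 + 12*b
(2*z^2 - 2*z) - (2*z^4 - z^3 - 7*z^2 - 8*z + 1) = -2*z^4 + z^3 + 9*z^2 + 6*z - 1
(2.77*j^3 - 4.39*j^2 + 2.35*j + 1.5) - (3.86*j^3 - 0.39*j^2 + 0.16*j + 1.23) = -1.09*j^3 - 4.0*j^2 + 2.19*j + 0.27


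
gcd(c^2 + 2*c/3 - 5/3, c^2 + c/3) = 1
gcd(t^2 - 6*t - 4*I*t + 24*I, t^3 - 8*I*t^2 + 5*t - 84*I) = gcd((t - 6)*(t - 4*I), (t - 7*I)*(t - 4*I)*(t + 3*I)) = t - 4*I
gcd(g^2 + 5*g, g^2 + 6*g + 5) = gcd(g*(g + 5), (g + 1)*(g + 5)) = g + 5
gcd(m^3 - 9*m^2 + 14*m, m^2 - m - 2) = m - 2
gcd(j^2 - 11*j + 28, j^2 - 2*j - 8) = j - 4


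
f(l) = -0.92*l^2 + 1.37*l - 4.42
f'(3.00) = -4.15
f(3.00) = -8.59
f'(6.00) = -9.67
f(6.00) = -29.32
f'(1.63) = -1.63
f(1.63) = -4.63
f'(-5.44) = 11.38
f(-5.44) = -39.10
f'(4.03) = -6.05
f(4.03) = -13.84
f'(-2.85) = 6.61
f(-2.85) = -15.80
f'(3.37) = -4.83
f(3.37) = -10.25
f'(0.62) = 0.23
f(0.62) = -3.92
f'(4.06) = -6.10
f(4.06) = -14.02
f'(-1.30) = 3.76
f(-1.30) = -7.76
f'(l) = 1.37 - 1.84*l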